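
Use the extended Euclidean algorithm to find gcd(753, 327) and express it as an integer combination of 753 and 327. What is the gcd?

Repeated division:
753 = 2*327 + 99
327 = 3*99 + 30
99 = 3*30 + 9
30 = 3*9 + 3
9 = 3*3 + 0
gcd(753, 327) = 3.
Working backward:
3 = 30 − 3·9
3 = −3·99 + 10·30
3 = 10·327 − 33·99
3 = −33·753 + 76·327
So 3 = (-33)·753 + (76)·327.

3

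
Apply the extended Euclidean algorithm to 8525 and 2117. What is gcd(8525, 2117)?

Apply Euclid's algorithm to 8525 and 2117:
8525 = 4×2117 + 57
2117 = 37×57 + 8
57 = 7×8 + 1
8 = 8×1 + 0
gcd(8525, 2117) = 1.
Working backward:
1 = 57 − 7·8
1 = −7·2117 + 260·57
1 = 260·8525 − 1047·2117
So 1 = (260)·8525 + (-1047)·2117.

1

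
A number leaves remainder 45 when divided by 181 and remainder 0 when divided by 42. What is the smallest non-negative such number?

Write x = 45 + 181·k. Then 181·k ≡ 0 − 45 ≡ 39 (mod 42).
Need 181⁻¹ mod 42. Extended Euclid on (42, 13):
42 = 3·13 + 3
13 = 4·3 + 1
3 = 3·1 + 0
Back-substitute:
1 = 13 − 4·3
1 = −4·42 + 13·13
181⁻¹ ≡ 13 (mod 42), so k ≡ 13·39 ≡ 3 (mod 42).
x = 45 + 181·3 = 588.

588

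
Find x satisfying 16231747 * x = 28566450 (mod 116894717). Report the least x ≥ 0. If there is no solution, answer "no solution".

First find gcd(16231747, 116894717):
116894717 = 7·16231747 + 3272488
16231747 = 4·3272488 + 3141795
3272488 = 1·3141795 + 130693
3141795 = 24·130693 + 5163
130693 = 25·5163 + 1618
5163 = 3·1618 + 309
1618 = 5·309 + 73
309 = 4·73 + 17
73 = 4·17 + 5
17 = 3·5 + 2
5 = 2·2 + 1
2 = 2·1 + 0
gcd = 1, so a unique solution mod 116894717 exists.
Back-substitute for the Bézout coefficients:
1 = 5 − 2·2
1 = −2·17 + 7·5
1 = 7·73 − 30·17
1 = −30·309 + 127·73
1 = 127·1618 − 665·309
1 = −665·5163 + 2122·1618
1 = 2122·130693 − 53715·5163
1 = −53715·3141795 + 1291282·130693
1 = 1291282·3272488 − 1344997·3141795
1 = −1344997·16231747 + 6671270·3272488
1 = 6671270·116894717 − 48043887·16231747
So 16231747·(-48043887) ≡ 1 (mod 116894717), giving 16231747⁻¹ ≡ 68850830.
x ≡ 16231747⁻¹·28566450 ≡ 68850830·28566450 ≡ 42298300 (mod 116894717).

42298300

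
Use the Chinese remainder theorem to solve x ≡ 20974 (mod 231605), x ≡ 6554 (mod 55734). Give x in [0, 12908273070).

Write x = 20974 + 231605·k. Then 231605·k ≡ 6554 − 20974 ≡ 41314 (mod 55734).
Need 231605⁻¹ mod 55734. Extended Euclid on (55734, 8669):
55734 = 6×8669 + 3720
8669 = 2×3720 + 1229
3720 = 3×1229 + 33
1229 = 37×33 + 8
33 = 4×8 + 1
8 = 8×1 + 0
Back-substitute:
1 = 33 − 4·8
1 = −4·1229 + 149·33
1 = 149·3720 − 451·1229
1 = −451·8669 + 1051·3720
1 = 1051·55734 − 6757·8669
231605⁻¹ ≡ 48977 (mod 55734), so k ≡ 48977·41314 ≡ 12908 (mod 55734).
x = 20974 + 231605·12908 = 2989578314.

2989578314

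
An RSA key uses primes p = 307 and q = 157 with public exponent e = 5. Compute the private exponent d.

38189

φ(n) = (p−1)(q−1) = 306·156 = 47736.
Need d with 5·d ≡ 1 (mod 47736). Apply the extended Euclidean algorithm:
47736 = 9547·5 + 1
5 = 5·1 + 0
Back-substitute:
1 = 47736 − 9547·5
So 5·(-9547) ≡ 1 (mod 47736), hence d ≡ -9547 ≡ 38189 (mod 47736).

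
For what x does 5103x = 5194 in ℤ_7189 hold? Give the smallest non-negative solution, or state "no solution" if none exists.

287

First find gcd(5103, 7189):
7189 = 1*5103 + 2086
5103 = 2*2086 + 931
2086 = 2*931 + 224
931 = 4*224 + 35
224 = 6*35 + 14
35 = 2*14 + 7
14 = 2*7 + 0
gcd = 7 and 7 | 5194, so solutions exist. Divide through by 7: 729x ≡ 742 (mod 1027).
Now find 729⁻¹ mod 1027:
1027 = 1×729 + 298
729 = 2×298 + 133
298 = 2×133 + 32
133 = 4×32 + 5
32 = 6×5 + 2
5 = 2×2 + 1
2 = 2×1 + 0
Back-substitute:
1 = 5 − 2·2
1 = −2·32 + 13·5
1 = 13·133 − 54·32
1 = −54·298 + 121·133
1 = 121·729 − 296·298
1 = −296·1027 + 417·729
So 729⁻¹ ≡ 417 (mod 1027).
Then x ≡ 417·742 ≡ 287 (mod 1027); the smallest non-negative solution is x = 287.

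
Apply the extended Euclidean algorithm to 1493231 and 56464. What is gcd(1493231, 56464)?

Apply Euclid's algorithm to 1493231 and 56464:
1493231 = 26·56464 + 25167
56464 = 2·25167 + 6130
25167 = 4·6130 + 647
6130 = 9·647 + 307
647 = 2·307 + 33
307 = 9·33 + 10
33 = 3·10 + 3
10 = 3·3 + 1
3 = 3·1 + 0
gcd(1493231, 56464) = 1.
Working backward:
1 = 10 − 3·3
1 = −3·33 + 10·10
1 = 10·307 − 93·33
1 = −93·647 + 196·307
1 = 196·6130 − 1857·647
1 = −1857·25167 + 7624·6130
1 = 7624·56464 − 17105·25167
1 = −17105·1493231 + 452354·56464
So 1 = (-17105)·1493231 + (452354)·56464.

1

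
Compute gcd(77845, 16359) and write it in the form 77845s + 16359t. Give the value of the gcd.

1

Apply Euclid's algorithm to 77845 and 16359:
77845 = 4×16359 + 12409
16359 = 1×12409 + 3950
12409 = 3×3950 + 559
3950 = 7×559 + 37
559 = 15×37 + 4
37 = 9×4 + 1
4 = 4×1 + 0
gcd(77845, 16359) = 1.
Working backward:
1 = 37 − 9·4
1 = −9·559 + 136·37
1 = 136·3950 − 961·559
1 = −961·12409 + 3019·3950
1 = 3019·16359 − 3980·12409
1 = −3980·77845 + 18939·16359
So 1 = (-3980)·77845 + (18939)·16359.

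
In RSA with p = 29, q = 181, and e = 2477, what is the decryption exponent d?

φ(n) = (p−1)(q−1) = 28·180 = 5040.
Need d with 2477·d ≡ 1 (mod 5040). Apply the extended Euclidean algorithm:
5040 = 2*2477 + 86
2477 = 28*86 + 69
86 = 1*69 + 17
69 = 4*17 + 1
17 = 17*1 + 0
Back-substitute:
1 = 69 − 4·17
1 = −4·86 + 5·69
1 = 5·2477 − 144·86
1 = −144·5040 + 293·2477
So 2477·293 ≡ 1 (mod 5040), hence d = 293.

293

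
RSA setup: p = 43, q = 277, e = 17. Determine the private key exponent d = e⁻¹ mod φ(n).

6137

φ(n) = (p−1)(q−1) = 42·276 = 11592.
Need d with 17·d ≡ 1 (mod 11592). Apply the extended Euclidean algorithm:
11592 = 681*17 + 15
17 = 1*15 + 2
15 = 7*2 + 1
2 = 2*1 + 0
Back-substitute:
1 = 15 − 7·2
1 = −7·17 + 8·15
1 = 8·11592 − 5455·17
So 17·(-5455) ≡ 1 (mod 11592), hence d ≡ -5455 ≡ 6137 (mod 11592).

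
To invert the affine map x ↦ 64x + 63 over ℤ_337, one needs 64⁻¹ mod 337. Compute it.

79

gcd(337, 64) by repeated division:
337 = 5·64 + 17
64 = 3·17 + 13
17 = 1·13 + 4
13 = 3·4 + 1
4 = 4·1 + 0
The gcd is 1. Working backward:
1 = 13 − 3·4
1 = −3·17 + 4·13
1 = 4·64 − 15·17
1 = −15·337 + 79·64
So 64·79 ≡ 1 (mod 337).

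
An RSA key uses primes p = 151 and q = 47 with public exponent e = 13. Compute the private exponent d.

φ(n) = (p−1)(q−1) = 150·46 = 6900.
Need d with 13·d ≡ 1 (mod 6900). Apply the extended Euclidean algorithm:
6900 = 530·13 + 10
13 = 1·10 + 3
10 = 3·3 + 1
3 = 3·1 + 0
Back-substitute:
1 = 10 − 3·3
1 = −3·13 + 4·10
1 = 4·6900 − 2123·13
So 13·(-2123) ≡ 1 (mod 6900), hence d ≡ -2123 ≡ 4777 (mod 6900).

4777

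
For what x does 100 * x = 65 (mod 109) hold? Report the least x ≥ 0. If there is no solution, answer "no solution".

First find gcd(100, 109):
109 = 1×100 + 9
100 = 11×9 + 1
9 = 9×1 + 0
gcd = 1, so a unique solution mod 109 exists.
Back-substitute for the Bézout coefficients:
1 = 100 − 11·9
1 = −11·109 + 12·100
So 100·(12) ≡ 1 (mod 109), giving 100⁻¹ ≡ 12.
x ≡ 100⁻¹·65 ≡ 12·65 ≡ 17 (mod 109).

17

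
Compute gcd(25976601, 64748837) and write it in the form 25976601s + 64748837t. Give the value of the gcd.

1

Euclidean algorithm:
64748837 = 2·25976601 + 12795635
25976601 = 2·12795635 + 385331
12795635 = 33·385331 + 79712
385331 = 4·79712 + 66483
79712 = 1·66483 + 13229
66483 = 5·13229 + 338
13229 = 39·338 + 47
338 = 7·47 + 9
47 = 5·9 + 2
9 = 4·2 + 1
2 = 2·1 + 0
gcd(25976601, 64748837) = 1.
Express as a combination:
1 = 9 − 4·2
1 = −4·47 + 21·9
1 = 21·338 − 151·47
1 = −151·13229 + 5910·338
1 = 5910·66483 − 29701·13229
1 = −29701·79712 + 35611·66483
1 = 35611·385331 − 172145·79712
1 = −172145·12795635 + 5716396·385331
1 = 5716396·25976601 − 11604937·12795635
1 = −11604937·64748837 + 28926270·25976601
So 1 = (-11604937)·64748837 + (28926270)·25976601.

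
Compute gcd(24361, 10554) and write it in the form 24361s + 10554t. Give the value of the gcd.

Repeated division:
24361 = 2·10554 + 3253
10554 = 3·3253 + 795
3253 = 4·795 + 73
795 = 10·73 + 65
73 = 1·65 + 8
65 = 8·8 + 1
8 = 8·1 + 0
gcd(24361, 10554) = 1.
Express as a combination:
1 = 65 − 8·8
1 = −8·73 + 9·65
1 = 9·795 − 98·73
1 = −98·3253 + 401·795
1 = 401·10554 − 1301·3253
1 = −1301·24361 + 3003·10554
So 1 = (-1301)·24361 + (3003)·10554.

1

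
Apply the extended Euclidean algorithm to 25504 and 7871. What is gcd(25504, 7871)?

1

Apply Euclid's algorithm to 25504 and 7871:
25504 = 3×7871 + 1891
7871 = 4×1891 + 307
1891 = 6×307 + 49
307 = 6×49 + 13
49 = 3×13 + 10
13 = 1×10 + 3
10 = 3×3 + 1
3 = 3×1 + 0
gcd(25504, 7871) = 1.
Working backward:
1 = 10 − 3·3
1 = −3·13 + 4·10
1 = 4·49 − 15·13
1 = −15·307 + 94·49
1 = 94·1891 − 579·307
1 = −579·7871 + 2410·1891
1 = 2410·25504 − 7809·7871
So 1 = (2410)·25504 + (-7809)·7871.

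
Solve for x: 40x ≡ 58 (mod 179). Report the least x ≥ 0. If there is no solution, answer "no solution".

82

First find gcd(40, 179):
179 = 4·40 + 19
40 = 2·19 + 2
19 = 9·2 + 1
2 = 2·1 + 0
gcd = 1, so a unique solution mod 179 exists.
Back-substitute for the Bézout coefficients:
1 = 19 − 9·2
1 = −9·40 + 19·19
1 = 19·179 − 85·40
So 40·(-85) ≡ 1 (mod 179), giving 40⁻¹ ≡ 94.
x ≡ 40⁻¹·58 ≡ 94·58 ≡ 82 (mod 179).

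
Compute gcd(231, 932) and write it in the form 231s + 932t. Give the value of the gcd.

Apply Euclid's algorithm to 932 and 231:
932 = 4×231 + 8
231 = 28×8 + 7
8 = 1×7 + 1
7 = 7×1 + 0
gcd(231, 932) = 1.
Working backward:
1 = 8 − 7
1 = −231 + 29·8
1 = 29·932 − 117·231
So 1 = (29)·932 + (-117)·231.

1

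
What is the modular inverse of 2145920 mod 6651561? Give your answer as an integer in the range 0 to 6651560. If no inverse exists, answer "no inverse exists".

no inverse exists

Compute gcd(2145920, 6651561):
6651561 = 3*2145920 + 213801
2145920 = 10*213801 + 7910
213801 = 27*7910 + 231
7910 = 34*231 + 56
231 = 4*56 + 7
56 = 8*7 + 0
The gcd is 7, not 1, hence no inverse exists.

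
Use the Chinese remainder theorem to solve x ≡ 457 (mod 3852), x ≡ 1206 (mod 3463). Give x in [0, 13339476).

12970141

Write x = 457 + 3852·k. Then 3852·k ≡ 1206 − 457 ≡ 749 (mod 3463).
Need 3852⁻¹ mod 3463. Extended Euclid on (3463, 389):
3463 = 8·389 + 351
389 = 1·351 + 38
351 = 9·38 + 9
38 = 4·9 + 2
9 = 4·2 + 1
2 = 2·1 + 0
Back-substitute:
1 = 9 − 4·2
1 = −4·38 + 17·9
1 = 17·351 − 157·38
1 = −157·389 + 174·351
1 = 174·3463 − 1549·389
3852⁻¹ ≡ 1914 (mod 3463), so k ≡ 1914·749 ≡ 3367 (mod 3463).
x = 457 + 3852·3367 = 12970141.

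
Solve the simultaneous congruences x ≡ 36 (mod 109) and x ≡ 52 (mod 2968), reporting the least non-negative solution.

308724

Write x = 36 + 109·k. Then 109·k ≡ 52 − 36 ≡ 16 (mod 2968).
Need 109⁻¹ mod 2968. Extended Euclid on (2968, 109):
2968 = 27·109 + 25
109 = 4·25 + 9
25 = 2·9 + 7
9 = 1·7 + 2
7 = 3·2 + 1
2 = 2·1 + 0
Back-substitute:
1 = 7 − 3·2
1 = −3·9 + 4·7
1 = 4·25 − 11·9
1 = −11·109 + 48·25
1 = 48·2968 − 1307·109
109⁻¹ ≡ 1661 (mod 2968), so k ≡ 1661·16 ≡ 2832 (mod 2968).
x = 36 + 109·2832 = 308724.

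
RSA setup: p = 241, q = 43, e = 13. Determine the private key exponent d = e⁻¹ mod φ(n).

3877

φ(n) = (p−1)(q−1) = 240·42 = 10080.
Need d with 13·d ≡ 1 (mod 10080). Apply the extended Euclidean algorithm:
10080 = 775·13 + 5
13 = 2·5 + 3
5 = 1·3 + 2
3 = 1·2 + 1
2 = 2·1 + 0
Back-substitute:
1 = 3 − 2
1 = −5 + 2·3
1 = 2·13 − 5·5
1 = −5·10080 + 3877·13
So 13·3877 ≡ 1 (mod 10080), hence d = 3877.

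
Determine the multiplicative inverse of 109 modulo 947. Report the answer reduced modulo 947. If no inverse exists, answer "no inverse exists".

808

Apply the Euclidean algorithm to 947 and 109:
947 = 8·109 + 75
109 = 1·75 + 34
75 = 2·34 + 7
34 = 4·7 + 6
7 = 1·6 + 1
6 = 6·1 + 0
gcd = 1, so the inverse exists. Back-substitute:
1 = 7 − 6
1 = −34 + 5·7
1 = 5·75 − 11·34
1 = −11·109 + 16·75
1 = 16·947 − 139·109
Hence 109⁻¹ ≡ -139 ≡ 808 (mod 947).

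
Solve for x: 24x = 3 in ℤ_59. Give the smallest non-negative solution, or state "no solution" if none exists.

37

First find gcd(24, 59):
59 = 2×24 + 11
24 = 2×11 + 2
11 = 5×2 + 1
2 = 2×1 + 0
gcd = 1, so a unique solution mod 59 exists.
Back-substitute for the Bézout coefficients:
1 = 11 − 5·2
1 = −5·24 + 11·11
1 = 11·59 − 27·24
So 24·(-27) ≡ 1 (mod 59), giving 24⁻¹ ≡ 32.
x ≡ 24⁻¹·3 ≡ 32·3 ≡ 37 (mod 59).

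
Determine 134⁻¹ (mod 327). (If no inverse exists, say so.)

266

gcd(327, 134) by repeated division:
327 = 2×134 + 59
134 = 2×59 + 16
59 = 3×16 + 11
16 = 1×11 + 5
11 = 2×5 + 1
5 = 5×1 + 0
gcd = 1, so the inverse exists. Back-substitute:
1 = 11 − 2·5
1 = −2·16 + 3·11
1 = 3·59 − 11·16
1 = −11·134 + 25·59
1 = 25·327 − 61·134
Thus 134·(-61) ≡ 1 (mod 327); reducing, -61 mod 327 = 266.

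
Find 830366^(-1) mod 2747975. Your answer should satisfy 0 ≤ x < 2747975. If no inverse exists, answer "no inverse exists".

Extended Euclidean algorithm:
2747975 = 3·830366 + 256877
830366 = 3·256877 + 59735
256877 = 4·59735 + 17937
59735 = 3·17937 + 5924
17937 = 3·5924 + 165
5924 = 35·165 + 149
165 = 1·149 + 16
149 = 9·16 + 5
16 = 3·5 + 1
5 = 5·1 + 0
The gcd is 1. Working backward:
1 = 16 − 3·5
1 = −3·149 + 28·16
1 = 28·165 − 31·149
1 = −31·5924 + 1113·165
1 = 1113·17937 − 3370·5924
1 = −3370·59735 + 11223·17937
1 = 11223·256877 − 48262·59735
1 = −48262·830366 + 156009·256877
1 = 156009·2747975 − 516289·830366
Thus 830366·(-516289) ≡ 1 (mod 2747975); reducing, -516289 mod 2747975 = 2231686.

2231686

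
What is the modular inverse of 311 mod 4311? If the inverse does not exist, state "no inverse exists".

3008

Run Euclid on (4311, 311):
4311 = 13*311 + 268
311 = 1*268 + 43
268 = 6*43 + 10
43 = 4*10 + 3
10 = 3*3 + 1
3 = 3*1 + 0
The gcd is 1. Working backward:
1 = 10 − 3·3
1 = −3·43 + 13·10
1 = 13·268 − 81·43
1 = −81·311 + 94·268
1 = 94·4311 − 1303·311
Hence 311⁻¹ ≡ -1303 ≡ 3008 (mod 4311).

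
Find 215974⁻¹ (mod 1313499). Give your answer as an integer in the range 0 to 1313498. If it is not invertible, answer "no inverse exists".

no inverse exists

Euclidean algorithm on 1313499, 215974:
1313499 = 6*215974 + 17655
215974 = 12*17655 + 4114
17655 = 4*4114 + 1199
4114 = 3*1199 + 517
1199 = 2*517 + 165
517 = 3*165 + 22
165 = 7*22 + 11
22 = 2*11 + 0
The gcd is 11, not 1, hence no inverse exists.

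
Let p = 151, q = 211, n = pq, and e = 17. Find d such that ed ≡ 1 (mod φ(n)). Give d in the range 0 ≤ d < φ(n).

φ(n) = (p−1)(q−1) = 150·210 = 31500.
Need d with 17·d ≡ 1 (mod 31500). Apply the extended Euclidean algorithm:
31500 = 1852*17 + 16
17 = 1*16 + 1
16 = 16*1 + 0
Back-substitute:
1 = 17 − 16
1 = −31500 + 1853·17
So 17·1853 ≡ 1 (mod 31500), hence d = 1853.

1853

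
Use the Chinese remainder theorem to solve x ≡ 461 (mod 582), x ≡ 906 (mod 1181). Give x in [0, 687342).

172151

Write x = 461 + 582·k. Then 582·k ≡ 906 − 461 ≡ 445 (mod 1181).
Need 582⁻¹ mod 1181. Extended Euclid on (1181, 582):
1181 = 2×582 + 17
582 = 34×17 + 4
17 = 4×4 + 1
4 = 4×1 + 0
Back-substitute:
1 = 17 − 4·4
1 = −4·582 + 137·17
1 = 137·1181 − 278·582
582⁻¹ ≡ 903 (mod 1181), so k ≡ 903·445 ≡ 295 (mod 1181).
x = 461 + 582·295 = 172151.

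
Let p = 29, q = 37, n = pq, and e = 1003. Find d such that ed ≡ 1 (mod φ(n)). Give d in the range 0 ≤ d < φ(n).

403

φ(n) = (p−1)(q−1) = 28·36 = 1008.
Need d with 1003·d ≡ 1 (mod 1008). Apply the extended Euclidean algorithm:
1008 = 1×1003 + 5
1003 = 200×5 + 3
5 = 1×3 + 2
3 = 1×2 + 1
2 = 2×1 + 0
Back-substitute:
1 = 3 − 2
1 = −5 + 2·3
1 = 2·1003 − 401·5
1 = −401·1008 + 403·1003
So 1003·403 ≡ 1 (mod 1008), hence d = 403.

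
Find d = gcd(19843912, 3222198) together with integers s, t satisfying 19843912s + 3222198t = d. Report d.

Repeated division:
19843912 = 6*3222198 + 510724
3222198 = 6*510724 + 157854
510724 = 3*157854 + 37162
157854 = 4*37162 + 9206
37162 = 4*9206 + 338
9206 = 27*338 + 80
338 = 4*80 + 18
80 = 4*18 + 8
18 = 2*8 + 2
8 = 4*2 + 0
gcd(19843912, 3222198) = 2.
Working backward:
2 = 18 − 2·8
2 = −2·80 + 9·18
2 = 9·338 − 38·80
2 = −38·9206 + 1035·338
2 = 1035·37162 − 4178·9206
2 = −4178·157854 + 17747·37162
2 = 17747·510724 − 57419·157854
2 = −57419·3222198 + 362261·510724
2 = 362261·19843912 − 2230985·3222198
So 2 = (362261)·19843912 + (-2230985)·3222198.

2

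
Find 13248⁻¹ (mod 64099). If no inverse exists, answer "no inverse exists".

14191

gcd(64099, 13248) by repeated division:
64099 = 4*13248 + 11107
13248 = 1*11107 + 2141
11107 = 5*2141 + 402
2141 = 5*402 + 131
402 = 3*131 + 9
131 = 14*9 + 5
9 = 1*5 + 4
5 = 1*4 + 1
4 = 4*1 + 0
gcd = 1, so the inverse exists. Back-substitute:
1 = 5 − 4
1 = −9 + 2·5
1 = 2·131 − 29·9
1 = −29·402 + 89·131
1 = 89·2141 − 474·402
1 = −474·11107 + 2459·2141
1 = 2459·13248 − 2933·11107
1 = −2933·64099 + 14191·13248
So 13248·14191 ≡ 1 (mod 64099).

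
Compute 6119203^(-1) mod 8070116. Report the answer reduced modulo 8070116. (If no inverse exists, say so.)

890619

Apply the Euclidean algorithm to 8070116 and 6119203:
8070116 = 1*6119203 + 1950913
6119203 = 3*1950913 + 266464
1950913 = 7*266464 + 85665
266464 = 3*85665 + 9469
85665 = 9*9469 + 444
9469 = 21*444 + 145
444 = 3*145 + 9
145 = 16*9 + 1
9 = 9*1 + 0
gcd = 1, so the inverse exists. Back-substitute:
1 = 145 − 16·9
1 = −16·444 + 49·145
1 = 49·9469 − 1045·444
1 = −1045·85665 + 9454·9469
1 = 9454·266464 − 29407·85665
1 = −29407·1950913 + 215303·266464
1 = 215303·6119203 − 675316·1950913
1 = −675316·8070116 + 890619·6119203
So 6119203·890619 ≡ 1 (mod 8070116).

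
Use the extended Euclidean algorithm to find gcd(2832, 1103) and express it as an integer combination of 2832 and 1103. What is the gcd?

1

Euclidean algorithm:
2832 = 2*1103 + 626
1103 = 1*626 + 477
626 = 1*477 + 149
477 = 3*149 + 30
149 = 4*30 + 29
30 = 1*29 + 1
29 = 29*1 + 0
gcd(2832, 1103) = 1.
Back-substituting:
1 = 30 − 29
1 = −149 + 5·30
1 = 5·477 − 16·149
1 = −16·626 + 21·477
1 = 21·1103 − 37·626
1 = −37·2832 + 95·1103
So 1 = (-37)·2832 + (95)·1103.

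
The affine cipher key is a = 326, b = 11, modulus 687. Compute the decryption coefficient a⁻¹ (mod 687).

314

Extended Euclidean algorithm:
687 = 2*326 + 35
326 = 9*35 + 11
35 = 3*11 + 2
11 = 5*2 + 1
2 = 2*1 + 0
gcd = 1, so the inverse exists. Back-substitute:
1 = 11 − 5·2
1 = −5·35 + 16·11
1 = 16·326 − 149·35
1 = −149·687 + 314·326
So 326·314 ≡ 1 (mod 687).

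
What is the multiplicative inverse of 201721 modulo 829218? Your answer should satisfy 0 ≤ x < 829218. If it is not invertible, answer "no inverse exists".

no inverse exists

Euclidean algorithm on 829218, 201721:
829218 = 4·201721 + 22334
201721 = 9·22334 + 715
22334 = 31·715 + 169
715 = 4·169 + 39
169 = 4·39 + 13
39 = 3·13 + 0
Since gcd = 13 > 1, 201721 is not a unit mod 829218.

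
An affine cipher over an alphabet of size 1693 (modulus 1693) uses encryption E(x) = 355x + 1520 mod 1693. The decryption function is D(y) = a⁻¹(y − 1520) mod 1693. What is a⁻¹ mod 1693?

gcd(1693, 355) by repeated division:
1693 = 4×355 + 273
355 = 1×273 + 82
273 = 3×82 + 27
82 = 3×27 + 1
27 = 27×1 + 0
The gcd is 1. Working backward:
1 = 82 − 3·27
1 = −3·273 + 10·82
1 = 10·355 − 13·273
1 = −13·1693 + 62·355
So 355·62 ≡ 1 (mod 1693).

62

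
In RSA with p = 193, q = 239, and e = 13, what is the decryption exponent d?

42181

φ(n) = (p−1)(q−1) = 192·238 = 45696.
Need d with 13·d ≡ 1 (mod 45696). Apply the extended Euclidean algorithm:
45696 = 3515*13 + 1
13 = 13*1 + 0
Back-substitute:
1 = 45696 − 3515·13
So 13·(-3515) ≡ 1 (mod 45696), hence d ≡ -3515 ≡ 42181 (mod 45696).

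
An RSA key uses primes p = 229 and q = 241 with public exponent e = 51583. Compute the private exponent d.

φ(n) = (p−1)(q−1) = 228·240 = 54720.
Need d with 51583·d ≡ 1 (mod 54720). Apply the extended Euclidean algorithm:
54720 = 1×51583 + 3137
51583 = 16×3137 + 1391
3137 = 2×1391 + 355
1391 = 3×355 + 326
355 = 1×326 + 29
326 = 11×29 + 7
29 = 4×7 + 1
7 = 7×1 + 0
Back-substitute:
1 = 29 − 4·7
1 = −4·326 + 45·29
1 = 45·355 − 49·326
1 = −49·1391 + 192·355
1 = 192·3137 − 433·1391
1 = −433·51583 + 7120·3137
1 = 7120·54720 − 7553·51583
So 51583·(-7553) ≡ 1 (mod 54720), hence d ≡ -7553 ≡ 47167 (mod 54720).

47167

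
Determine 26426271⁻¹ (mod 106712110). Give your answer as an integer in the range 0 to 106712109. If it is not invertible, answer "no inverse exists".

5847821

gcd(106712110, 26426271) by repeated division:
106712110 = 4·26426271 + 1007026
26426271 = 26·1007026 + 243595
1007026 = 4·243595 + 32646
243595 = 7·32646 + 15073
32646 = 2·15073 + 2500
15073 = 6·2500 + 73
2500 = 34·73 + 18
73 = 4·18 + 1
18 = 18·1 + 0
gcd = 1, so the inverse exists. Back-substitute:
1 = 73 − 4·18
1 = −4·2500 + 137·73
1 = 137·15073 − 826·2500
1 = −826·32646 + 1789·15073
1 = 1789·243595 − 13349·32646
1 = −13349·1007026 + 55185·243595
1 = 55185·26426271 − 1448159·1007026
1 = −1448159·106712110 + 5847821·26426271
So 26426271·5847821 ≡ 1 (mod 106712110).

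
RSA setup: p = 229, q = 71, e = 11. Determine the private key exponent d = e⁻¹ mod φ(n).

1451

φ(n) = (p−1)(q−1) = 228·70 = 15960.
Need d with 11·d ≡ 1 (mod 15960). Apply the extended Euclidean algorithm:
15960 = 1450×11 + 10
11 = 1×10 + 1
10 = 10×1 + 0
Back-substitute:
1 = 11 − 10
1 = −15960 + 1451·11
So 11·1451 ≡ 1 (mod 15960), hence d = 1451.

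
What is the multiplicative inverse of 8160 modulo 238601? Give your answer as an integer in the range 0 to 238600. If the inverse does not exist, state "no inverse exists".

Extended Euclidean algorithm:
238601 = 29×8160 + 1961
8160 = 4×1961 + 316
1961 = 6×316 + 65
316 = 4×65 + 56
65 = 1×56 + 9
56 = 6×9 + 2
9 = 4×2 + 1
2 = 2×1 + 0
gcd = 1, so the inverse exists. Back-substitute:
1 = 9 − 4·2
1 = −4·56 + 25·9
1 = 25·65 − 29·56
1 = −29·316 + 141·65
1 = 141·1961 − 875·316
1 = −875·8160 + 3641·1961
1 = 3641·238601 − 106464·8160
Hence 8160⁻¹ ≡ -106464 ≡ 132137 (mod 238601).

132137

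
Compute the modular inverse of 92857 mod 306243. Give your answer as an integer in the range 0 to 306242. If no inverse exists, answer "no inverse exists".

273319

Extended Euclidean algorithm:
306243 = 3·92857 + 27672
92857 = 3·27672 + 9841
27672 = 2·9841 + 7990
9841 = 1·7990 + 1851
7990 = 4·1851 + 586
1851 = 3·586 + 93
586 = 6·93 + 28
93 = 3·28 + 9
28 = 3·9 + 1
9 = 9·1 + 0
Since gcd(92857, 306243) = 1, back-substitute to write 1 as a combination:
1 = 28 − 3·9
1 = −3·93 + 10·28
1 = 10·586 − 63·93
1 = −63·1851 + 199·586
1 = 199·7990 − 859·1851
1 = −859·9841 + 1058·7990
1 = 1058·27672 − 2975·9841
1 = −2975·92857 + 9983·27672
1 = 9983·306243 − 32924·92857
Thus 92857·(-32924) ≡ 1 (mod 306243); reducing, -32924 mod 306243 = 273319.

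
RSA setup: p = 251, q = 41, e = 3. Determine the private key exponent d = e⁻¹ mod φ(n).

φ(n) = (p−1)(q−1) = 250·40 = 10000.
Need d with 3·d ≡ 1 (mod 10000). Apply the extended Euclidean algorithm:
10000 = 3333·3 + 1
3 = 3·1 + 0
Back-substitute:
1 = 10000 − 3333·3
So 3·(-3333) ≡ 1 (mod 10000), hence d ≡ -3333 ≡ 6667 (mod 10000).

6667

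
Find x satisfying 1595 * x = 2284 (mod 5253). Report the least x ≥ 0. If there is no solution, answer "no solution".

First find gcd(1595, 5253):
5253 = 3·1595 + 468
1595 = 3·468 + 191
468 = 2·191 + 86
191 = 2·86 + 19
86 = 4·19 + 10
19 = 1·10 + 9
10 = 1·9 + 1
9 = 9·1 + 0
gcd = 1, so a unique solution mod 5253 exists.
Back-substitute for the Bézout coefficients:
1 = 10 − 9
1 = −19 + 2·10
1 = 2·86 − 9·19
1 = −9·191 + 20·86
1 = 20·468 − 49·191
1 = −49·1595 + 167·468
1 = 167·5253 − 550·1595
So 1595·(-550) ≡ 1 (mod 5253), giving 1595⁻¹ ≡ 4703.
x ≡ 1595⁻¹·2284 ≡ 4703·2284 ≡ 4520 (mod 5253).

4520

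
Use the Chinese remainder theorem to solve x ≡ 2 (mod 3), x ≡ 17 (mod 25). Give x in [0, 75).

17

Write x = 2 + 3·k. Then 3·k ≡ 17 − 2 ≡ 15 (mod 25).
Need 3⁻¹ mod 25. Extended Euclid on (25, 3):
25 = 8×3 + 1
3 = 3×1 + 0
Back-substitute:
1 = 25 − 8·3
3⁻¹ ≡ 17 (mod 25), so k ≡ 17·15 ≡ 5 (mod 25).
x = 2 + 3·5 = 17.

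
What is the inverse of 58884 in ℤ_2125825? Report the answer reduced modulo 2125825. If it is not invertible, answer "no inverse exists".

gcd(2125825, 58884) by repeated division:
2125825 = 36·58884 + 6001
58884 = 9·6001 + 4875
6001 = 1·4875 + 1126
4875 = 4·1126 + 371
1126 = 3·371 + 13
371 = 28·13 + 7
13 = 1·7 + 6
7 = 1·6 + 1
6 = 6·1 + 0
gcd = 1, so the inverse exists. Back-substitute:
1 = 7 − 6
1 = −13 + 2·7
1 = 2·371 − 57·13
1 = −57·1126 + 173·371
1 = 173·4875 − 749·1126
1 = −749·6001 + 922·4875
1 = 922·58884 − 9047·6001
1 = −9047·2125825 + 326614·58884
So 58884·326614 ≡ 1 (mod 2125825).

326614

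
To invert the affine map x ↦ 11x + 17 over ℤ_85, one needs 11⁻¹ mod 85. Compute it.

31

gcd(85, 11) by repeated division:
85 = 7*11 + 8
11 = 1*8 + 3
8 = 2*3 + 2
3 = 1*2 + 1
2 = 2*1 + 0
The gcd is 1. Working backward:
1 = 3 − 2
1 = −8 + 3·3
1 = 3·11 − 4·8
1 = −4·85 + 31·11
So 11·31 ≡ 1 (mod 85).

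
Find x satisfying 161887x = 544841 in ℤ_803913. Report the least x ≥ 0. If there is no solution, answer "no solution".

First find gcd(161887, 803913):
803913 = 4·161887 + 156365
161887 = 1·156365 + 5522
156365 = 28·5522 + 1749
5522 = 3·1749 + 275
1749 = 6·275 + 99
275 = 2·99 + 77
99 = 1·77 + 22
77 = 3·22 + 11
22 = 2·11 + 0
gcd = 11 and 11 | 544841, so solutions exist. Divide through by 11: 14717x ≡ 49531 (mod 73083).
Now find 14717⁻¹ mod 73083:
73083 = 4·14717 + 14215
14717 = 1·14215 + 502
14215 = 28·502 + 159
502 = 3·159 + 25
159 = 6·25 + 9
25 = 2·9 + 7
9 = 1·7 + 2
7 = 3·2 + 1
2 = 2·1 + 0
Back-substitute:
1 = 7 − 3·2
1 = −3·9 + 4·7
1 = 4·25 − 11·9
1 = −11·159 + 70·25
1 = 70·502 − 221·159
1 = −221·14215 + 6258·502
1 = 6258·14717 − 6479·14215
1 = −6479·73083 + 32174·14717
So 14717⁻¹ ≡ 32174 (mod 73083).
Then x ≡ 32174·49531 ≡ 35579 (mod 73083); the smallest non-negative solution is x = 35579.

35579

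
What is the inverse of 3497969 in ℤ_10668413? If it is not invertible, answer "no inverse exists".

Apply the Euclidean algorithm to 10668413 and 3497969:
10668413 = 3·3497969 + 174506
3497969 = 20·174506 + 7849
174506 = 22·7849 + 1828
7849 = 4·1828 + 537
1828 = 3·537 + 217
537 = 2·217 + 103
217 = 2·103 + 11
103 = 9·11 + 4
11 = 2·4 + 3
4 = 1·3 + 1
3 = 3·1 + 0
The gcd is 1. Working backward:
1 = 4 − 3
1 = −11 + 3·4
1 = 3·103 − 28·11
1 = −28·217 + 59·103
1 = 59·537 − 146·217
1 = −146·1828 + 497·537
1 = 497·7849 − 2134·1828
1 = −2134·174506 + 47445·7849
1 = 47445·3497969 − 951034·174506
1 = −951034·10668413 + 2900547·3497969
So 3497969·2900547 ≡ 1 (mod 10668413).

2900547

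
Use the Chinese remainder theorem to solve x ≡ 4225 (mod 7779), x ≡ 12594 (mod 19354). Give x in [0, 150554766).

Write x = 4225 + 7779·k. Then 7779·k ≡ 12594 − 4225 ≡ 8369 (mod 19354).
Need 7779⁻¹ mod 19354. Extended Euclid on (19354, 7779):
19354 = 2·7779 + 3796
7779 = 2·3796 + 187
3796 = 20·187 + 56
187 = 3·56 + 19
56 = 2·19 + 18
19 = 1·18 + 1
18 = 18·1 + 0
Back-substitute:
1 = 19 − 18
1 = −56 + 3·19
1 = 3·187 − 10·56
1 = −10·3796 + 203·187
1 = 203·7779 − 416·3796
1 = −416·19354 + 1035·7779
7779⁻¹ ≡ 1035 (mod 19354), so k ≡ 1035·8369 ≡ 10677 (mod 19354).
x = 4225 + 7779·10677 = 83060608.

83060608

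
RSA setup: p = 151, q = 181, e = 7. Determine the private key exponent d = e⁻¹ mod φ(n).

23143

φ(n) = (p−1)(q−1) = 150·180 = 27000.
Need d with 7·d ≡ 1 (mod 27000). Apply the extended Euclidean algorithm:
27000 = 3857·7 + 1
7 = 7·1 + 0
Back-substitute:
1 = 27000 − 3857·7
So 7·(-3857) ≡ 1 (mod 27000), hence d ≡ -3857 ≡ 23143 (mod 27000).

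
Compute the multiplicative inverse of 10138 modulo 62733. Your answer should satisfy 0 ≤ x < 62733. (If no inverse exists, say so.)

Run Euclid on (62733, 10138):
62733 = 6×10138 + 1905
10138 = 5×1905 + 613
1905 = 3×613 + 66
613 = 9×66 + 19
66 = 3×19 + 9
19 = 2×9 + 1
9 = 9×1 + 0
gcd = 1, so the inverse exists. Back-substitute:
1 = 19 − 2·9
1 = −2·66 + 7·19
1 = 7·613 − 65·66
1 = −65·1905 + 202·613
1 = 202·10138 − 1075·1905
1 = −1075·62733 + 6652·10138
So 10138·6652 ≡ 1 (mod 62733).

6652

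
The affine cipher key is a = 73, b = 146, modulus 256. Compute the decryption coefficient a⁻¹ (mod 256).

249

Apply the Euclidean algorithm to 256 and 73:
256 = 3*73 + 37
73 = 1*37 + 36
37 = 1*36 + 1
36 = 36*1 + 0
gcd = 1, so the inverse exists. Back-substitute:
1 = 37 − 36
1 = −73 + 2·37
1 = 2·256 − 7·73
So 73·(-7) ≡ 1 (mod 256), and -7 ≡ 249 (mod 256).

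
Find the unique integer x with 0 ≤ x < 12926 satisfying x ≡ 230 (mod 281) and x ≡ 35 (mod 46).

Write x = 230 + 281·k. Then 281·k ≡ 35 − 230 ≡ 35 (mod 46).
Need 281⁻¹ mod 46. Extended Euclid on (46, 5):
46 = 9*5 + 1
5 = 5*1 + 0
Back-substitute:
1 = 46 − 9·5
281⁻¹ ≡ 37 (mod 46), so k ≡ 37·35 ≡ 7 (mod 46).
x = 230 + 281·7 = 2197.

2197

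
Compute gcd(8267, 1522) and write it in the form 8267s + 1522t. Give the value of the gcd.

Apply Euclid's algorithm to 8267 and 1522:
8267 = 5×1522 + 657
1522 = 2×657 + 208
657 = 3×208 + 33
208 = 6×33 + 10
33 = 3×10 + 3
10 = 3×3 + 1
3 = 3×1 + 0
gcd(8267, 1522) = 1.
Back-substituting:
1 = 10 − 3·3
1 = −3·33 + 10·10
1 = 10·208 − 63·33
1 = −63·657 + 199·208
1 = 199·1522 − 461·657
1 = −461·8267 + 2504·1522
So 1 = (-461)·8267 + (2504)·1522.

1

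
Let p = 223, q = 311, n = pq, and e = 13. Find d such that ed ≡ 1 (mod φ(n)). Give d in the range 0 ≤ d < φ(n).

37057

φ(n) = (p−1)(q−1) = 222·310 = 68820.
Need d with 13·d ≡ 1 (mod 68820). Apply the extended Euclidean algorithm:
68820 = 5293·13 + 11
13 = 1·11 + 2
11 = 5·2 + 1
2 = 2·1 + 0
Back-substitute:
1 = 11 − 5·2
1 = −5·13 + 6·11
1 = 6·68820 − 31763·13
So 13·(-31763) ≡ 1 (mod 68820), hence d ≡ -31763 ≡ 37057 (mod 68820).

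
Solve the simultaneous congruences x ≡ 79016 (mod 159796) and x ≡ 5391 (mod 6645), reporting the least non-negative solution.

Write x = 79016 + 159796·k. Then 159796·k ≡ 5391 − 79016 ≡ 6115 (mod 6645).
Need 159796⁻¹ mod 6645. Extended Euclid on (6645, 316):
6645 = 21×316 + 9
316 = 35×9 + 1
9 = 9×1 + 0
Back-substitute:
1 = 316 − 35·9
1 = −35·6645 + 736·316
159796⁻¹ ≡ 736 (mod 6645), so k ≡ 736·6115 ≡ 1975 (mod 6645).
x = 79016 + 159796·1975 = 315676116.

315676116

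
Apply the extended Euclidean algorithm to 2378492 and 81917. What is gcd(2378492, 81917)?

Repeated division:
2378492 = 29×81917 + 2899
81917 = 28×2899 + 745
2899 = 3×745 + 664
745 = 1×664 + 81
664 = 8×81 + 16
81 = 5×16 + 1
16 = 16×1 + 0
gcd(2378492, 81917) = 1.
Working backward:
1 = 81 − 5·16
1 = −5·664 + 41·81
1 = 41·745 − 46·664
1 = −46·2899 + 179·745
1 = 179·81917 − 5058·2899
1 = −5058·2378492 + 146861·81917
So 1 = (-5058)·2378492 + (146861)·81917.

1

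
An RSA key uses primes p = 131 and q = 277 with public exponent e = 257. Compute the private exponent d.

2513

φ(n) = (p−1)(q−1) = 130·276 = 35880.
Need d with 257·d ≡ 1 (mod 35880). Apply the extended Euclidean algorithm:
35880 = 139·257 + 157
257 = 1·157 + 100
157 = 1·100 + 57
100 = 1·57 + 43
57 = 1·43 + 14
43 = 3·14 + 1
14 = 14·1 + 0
Back-substitute:
1 = 43 − 3·14
1 = −3·57 + 4·43
1 = 4·100 − 7·57
1 = −7·157 + 11·100
1 = 11·257 − 18·157
1 = −18·35880 + 2513·257
So 257·2513 ≡ 1 (mod 35880), hence d = 2513.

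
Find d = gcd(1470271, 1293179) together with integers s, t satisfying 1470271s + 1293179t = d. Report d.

Repeated division:
1470271 = 1*1293179 + 177092
1293179 = 7*177092 + 53535
177092 = 3*53535 + 16487
53535 = 3*16487 + 4074
16487 = 4*4074 + 191
4074 = 21*191 + 63
191 = 3*63 + 2
63 = 31*2 + 1
2 = 2*1 + 0
gcd(1470271, 1293179) = 1.
Back-substituting:
1 = 63 − 31·2
1 = −31·191 + 94·63
1 = 94·4074 − 2005·191
1 = −2005·16487 + 8114·4074
1 = 8114·53535 − 26347·16487
1 = −26347·177092 + 87155·53535
1 = 87155·1293179 − 636432·177092
1 = −636432·1470271 + 723587·1293179
So 1 = (-636432)·1470271 + (723587)·1293179.

1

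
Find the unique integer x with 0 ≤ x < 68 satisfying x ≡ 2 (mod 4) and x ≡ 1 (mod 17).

18

Write x = 2 + 4·k. Then 4·k ≡ 1 − 2 ≡ 16 (mod 17).
Need 4⁻¹ mod 17. Extended Euclid on (17, 4):
17 = 4*4 + 1
4 = 4*1 + 0
Back-substitute:
1 = 17 − 4·4
4⁻¹ ≡ 13 (mod 17), so k ≡ 13·16 ≡ 4 (mod 17).
x = 2 + 4·4 = 18.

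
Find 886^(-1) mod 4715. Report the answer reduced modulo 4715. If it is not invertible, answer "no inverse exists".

Apply the Euclidean algorithm to 4715 and 886:
4715 = 5·886 + 285
886 = 3·285 + 31
285 = 9·31 + 6
31 = 5·6 + 1
6 = 6·1 + 0
Since gcd(886, 4715) = 1, back-substitute to write 1 as a combination:
1 = 31 − 5·6
1 = −5·285 + 46·31
1 = 46·886 − 143·285
1 = −143·4715 + 761·886
So 886·761 ≡ 1 (mod 4715).

761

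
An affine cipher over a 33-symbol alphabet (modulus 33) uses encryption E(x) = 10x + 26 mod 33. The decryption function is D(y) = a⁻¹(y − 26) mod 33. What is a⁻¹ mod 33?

Apply the Euclidean algorithm to 33 and 10:
33 = 3·10 + 3
10 = 3·3 + 1
3 = 3·1 + 0
gcd = 1, so the inverse exists. Back-substitute:
1 = 10 − 3·3
1 = −3·33 + 10·10
So 10·10 ≡ 1 (mod 33).

10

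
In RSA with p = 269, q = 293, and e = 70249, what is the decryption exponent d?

49913

φ(n) = (p−1)(q−1) = 268·292 = 78256.
Need d with 70249·d ≡ 1 (mod 78256). Apply the extended Euclidean algorithm:
78256 = 1*70249 + 8007
70249 = 8*8007 + 6193
8007 = 1*6193 + 1814
6193 = 3*1814 + 751
1814 = 2*751 + 312
751 = 2*312 + 127
312 = 2*127 + 58
127 = 2*58 + 11
58 = 5*11 + 3
11 = 3*3 + 2
3 = 1*2 + 1
2 = 2*1 + 0
Back-substitute:
1 = 3 − 2
1 = −11 + 4·3
1 = 4·58 − 21·11
1 = −21·127 + 46·58
1 = 46·312 − 113·127
1 = −113·751 + 272·312
1 = 272·1814 − 657·751
1 = −657·6193 + 2243·1814
1 = 2243·8007 − 2900·6193
1 = −2900·70249 + 25443·8007
1 = 25443·78256 − 28343·70249
So 70249·(-28343) ≡ 1 (mod 78256), hence d ≡ -28343 ≡ 49913 (mod 78256).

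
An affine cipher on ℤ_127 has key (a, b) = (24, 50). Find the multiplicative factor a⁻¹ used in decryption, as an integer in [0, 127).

90

Apply the Euclidean algorithm to 127 and 24:
127 = 5·24 + 7
24 = 3·7 + 3
7 = 2·3 + 1
3 = 3·1 + 0
gcd = 1, so the inverse exists. Back-substitute:
1 = 7 − 2·3
1 = −2·24 + 7·7
1 = 7·127 − 37·24
Thus 24·(-37) ≡ 1 (mod 127); reducing, -37 mod 127 = 90.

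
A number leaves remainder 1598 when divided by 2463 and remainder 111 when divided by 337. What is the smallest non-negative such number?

Write x = 1598 + 2463·k. Then 2463·k ≡ 111 − 1598 ≡ 198 (mod 337).
Need 2463⁻¹ mod 337. Extended Euclid on (337, 104):
337 = 3·104 + 25
104 = 4·25 + 4
25 = 6·4 + 1
4 = 4·1 + 0
Back-substitute:
1 = 25 − 6·4
1 = −6·104 + 25·25
1 = 25·337 − 81·104
2463⁻¹ ≡ 256 (mod 337), so k ≡ 256·198 ≡ 138 (mod 337).
x = 1598 + 2463·138 = 341492.

341492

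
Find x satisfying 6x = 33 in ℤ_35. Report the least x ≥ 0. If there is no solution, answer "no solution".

First find gcd(6, 35):
35 = 5·6 + 5
6 = 1·5 + 1
5 = 5·1 + 0
gcd = 1, so a unique solution mod 35 exists.
Back-substitute for the Bézout coefficients:
1 = 6 − 5
1 = −35 + 6·6
So 6·(6) ≡ 1 (mod 35), giving 6⁻¹ ≡ 6.
x ≡ 6⁻¹·33 ≡ 6·33 ≡ 23 (mod 35).

23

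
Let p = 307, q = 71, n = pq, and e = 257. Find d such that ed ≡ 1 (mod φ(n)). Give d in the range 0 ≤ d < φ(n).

19253

φ(n) = (p−1)(q−1) = 306·70 = 21420.
Need d with 257·d ≡ 1 (mod 21420). Apply the extended Euclidean algorithm:
21420 = 83·257 + 89
257 = 2·89 + 79
89 = 1·79 + 10
79 = 7·10 + 9
10 = 1·9 + 1
9 = 9·1 + 0
Back-substitute:
1 = 10 − 9
1 = −79 + 8·10
1 = 8·89 − 9·79
1 = −9·257 + 26·89
1 = 26·21420 − 2167·257
So 257·(-2167) ≡ 1 (mod 21420), hence d ≡ -2167 ≡ 19253 (mod 21420).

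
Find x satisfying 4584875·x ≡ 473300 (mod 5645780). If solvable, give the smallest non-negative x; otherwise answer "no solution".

947144

First find gcd(4584875, 5645780):
5645780 = 1×4584875 + 1060905
4584875 = 4×1060905 + 341255
1060905 = 3×341255 + 37140
341255 = 9×37140 + 6995
37140 = 5×6995 + 2165
6995 = 3×2165 + 500
2165 = 4×500 + 165
500 = 3×165 + 5
165 = 33×5 + 0
gcd = 5 and 5 | 473300, so solutions exist. Divide through by 5: 916975x ≡ 94660 (mod 1129156).
Now find 916975⁻¹ mod 1129156:
1129156 = 1×916975 + 212181
916975 = 4×212181 + 68251
212181 = 3×68251 + 7428
68251 = 9×7428 + 1399
7428 = 5×1399 + 433
1399 = 3×433 + 100
433 = 4×100 + 33
100 = 3×33 + 1
33 = 33×1 + 0
Back-substitute:
1 = 100 − 3·33
1 = −3·433 + 13·100
1 = 13·1399 − 42·433
1 = −42·7428 + 223·1399
1 = 223·68251 − 2049·7428
1 = −2049·212181 + 6370·68251
1 = 6370·916975 − 27529·212181
1 = −27529·1129156 + 33899·916975
So 916975⁻¹ ≡ 33899 (mod 1129156).
Then x ≡ 33899·94660 ≡ 947144 (mod 1129156); the smallest non-negative solution is x = 947144.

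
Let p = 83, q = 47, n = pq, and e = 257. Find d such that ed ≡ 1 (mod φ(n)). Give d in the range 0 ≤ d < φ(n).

1409

φ(n) = (p−1)(q−1) = 82·46 = 3772.
Need d with 257·d ≡ 1 (mod 3772). Apply the extended Euclidean algorithm:
3772 = 14*257 + 174
257 = 1*174 + 83
174 = 2*83 + 8
83 = 10*8 + 3
8 = 2*3 + 2
3 = 1*2 + 1
2 = 2*1 + 0
Back-substitute:
1 = 3 − 2
1 = −8 + 3·3
1 = 3·83 − 31·8
1 = −31·174 + 65·83
1 = 65·257 − 96·174
1 = −96·3772 + 1409·257
So 257·1409 ≡ 1 (mod 3772), hence d = 1409.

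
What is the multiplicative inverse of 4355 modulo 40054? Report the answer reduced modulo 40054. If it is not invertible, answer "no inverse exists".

gcd(40054, 4355) by repeated division:
40054 = 9*4355 + 859
4355 = 5*859 + 60
859 = 14*60 + 19
60 = 3*19 + 3
19 = 6*3 + 1
3 = 3*1 + 0
Since gcd(4355, 40054) = 1, back-substitute to write 1 as a combination:
1 = 19 − 6·3
1 = −6·60 + 19·19
1 = 19·859 − 272·60
1 = −272·4355 + 1379·859
1 = 1379·40054 − 12683·4355
Thus 4355·(-12683) ≡ 1 (mod 40054); reducing, -12683 mod 40054 = 27371.

27371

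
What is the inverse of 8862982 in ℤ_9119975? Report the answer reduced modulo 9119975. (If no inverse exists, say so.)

2212843

Apply the Euclidean algorithm to 9119975 and 8862982:
9119975 = 1*8862982 + 256993
8862982 = 34*256993 + 125220
256993 = 2*125220 + 6553
125220 = 19*6553 + 713
6553 = 9*713 + 136
713 = 5*136 + 33
136 = 4*33 + 4
33 = 8*4 + 1
4 = 4*1 + 0
gcd = 1, so the inverse exists. Back-substitute:
1 = 33 − 8·4
1 = −8·136 + 33·33
1 = 33·713 − 173·136
1 = −173·6553 + 1590·713
1 = 1590·125220 − 30383·6553
1 = −30383·256993 + 62356·125220
1 = 62356·8862982 − 2150487·256993
1 = −2150487·9119975 + 2212843·8862982
So 8862982·2212843 ≡ 1 (mod 9119975).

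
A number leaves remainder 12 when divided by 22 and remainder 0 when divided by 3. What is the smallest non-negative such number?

Write x = 12 + 22·k. Then 22·k ≡ 0 − 12 ≡ 0 (mod 3).
Need 22⁻¹ mod 3. Extended Euclid on (3, 1):
3 = 3×1 + 0
22⁻¹ ≡ 1 (mod 3), so k ≡ 1·0 ≡ 0 (mod 3).
x = 12 + 22·0 = 12.

12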